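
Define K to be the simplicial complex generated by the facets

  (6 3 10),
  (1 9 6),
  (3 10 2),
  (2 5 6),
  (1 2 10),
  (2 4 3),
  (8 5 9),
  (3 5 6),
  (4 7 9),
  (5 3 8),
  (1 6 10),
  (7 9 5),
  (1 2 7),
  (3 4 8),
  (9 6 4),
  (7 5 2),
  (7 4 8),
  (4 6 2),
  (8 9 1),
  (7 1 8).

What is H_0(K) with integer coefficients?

H_0 = Z.

Fix the vertex order 1 < 2 < 3 < 4 < 5 < 6 < 7 < 8 < 9 < 10 and write every simplex with vertices in increasing order. Then dim K = 2 and the simplices of K are:

  0-simplices (10): [1], [2], [3], [4], [5], [6], [7], [8], [9], [10]
  1-simplices (30): (30 of them)
  2-simplices (20): (20 of them)

so the chain groups are C_0 ≅ Z^10, C_1 ≅ Z^30, C_2 ≅ Z^20.

The boundary map ∂_1: C_1 → C_0 maps an edge to its endpoints' difference, ∂[p,q] = q − p.
The 10×30 boundary matrix has rank 9 and Smith normal form diag(1,1,1,1,1,1,1,1,1).

Boundary ∂_2: C_2 → C_1 maps a triangle to the signed sum of its edges. For instance
  ∂[1,2,10] = [2,10] − [1,10] + [1,2],
  ∂[3,4,8] = [4,8] − [3,8] + [3,4].
The resulting 30×20 matrix has rank 20, and its Smith normal form has invariant factors (1,1,1,1,1,1,1,1,1,1,1,1,1,1,1,1,1,1,1,2).

Computing H_k = (kernel of ∂_k) / (image of ∂_{k+1}):

  H_0: rank C_0 − rank ∂_1 = 10 − 9 = 1, and the invariant factors of ∂_1 are all 1, so H_0 ≅ Z.

(K is a triangulation of the Klein bottle.)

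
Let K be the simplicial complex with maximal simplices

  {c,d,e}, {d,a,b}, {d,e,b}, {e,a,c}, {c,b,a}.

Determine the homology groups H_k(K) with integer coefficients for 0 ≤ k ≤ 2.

H_0 ≅ Z,  H_1 ≅ Z,  H_2 = 0.

Fix the vertex order a < b < c < d < e and write every simplex with vertices in increasing order. Then dim K = 2 and the simplices of K are:

  0-simplices (5): a, b, c, d, e
  1-simplices (10): ab, ac, ad, ae, bc, bd, be, cd, ce, de
  2-simplices (5): abc, abd, ace, bde, cde

so the chain groups are C_0 ≅ Z^5, C_1 ≅ Z^10, C_2 ≅ Z^5.

Boundary ∂_1: C_1 → C_0 sends each edge [p,q] (with p < q) to q − p.
The resulting 5×10 matrix has rank 4, and its Smith normal form has invariant factors (1,1,1,1).

The boundary map ∂_2: C_2 → C_1 maps a triangle to the signed sum of its edges. For instance
  ∂abc = bc − ac + ab,
  ∂bde = de − be + bd.
This gives a 10×5 integer matrix of rank 5; reducing to Smith normal form yields diagonal entries (1,1,1,1,1).

Now H_k = ker ∂_k / im ∂_{k+1}, so:

  H_0: rank C_0 − rank ∂_1 = 5 − 4 = 1, and the invariant factors of ∂_1 are all 1, so H_0 = Z.
  H_1: rank ker ∂_1 − rank ∂_2 = (10 − 4) − 5 = 1, and the invariant factors of ∂_2 are all 1, so H_1 = Z.
  H_2: rank ker ∂_2 − rank ∂_3 = (5 − 5) − 0 = 0, and there is no ∂_3, so H_2 = 0.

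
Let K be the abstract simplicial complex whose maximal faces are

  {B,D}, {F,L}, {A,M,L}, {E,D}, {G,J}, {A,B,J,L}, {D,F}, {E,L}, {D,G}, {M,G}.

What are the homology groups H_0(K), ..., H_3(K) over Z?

Take the total order A < B < D < E < F < G < J < L < M on the vertex set. Then K (dimension 3) consists of the simplices:

  0-simplices (9): A, B, D, E, F, G, J, L, M
  1-simplices (16): AB, AJ, AL, AM, BD, BJ, BL, DE, DF, DG, EL, FL, GJ, GM, JL, LM
  2-simplices (5): ABJ, ABL, AJL, ALM, BJL
  3-simplices (1): ABJL

so the chain groups are C_0 ≅ Z^9, C_1 ≅ Z^16, C_2 ≅ Z^5, C_3 ≅ Z^1.

The boundary map ∂_1: C_1 → C_0 maps an edge to its endpoints' difference, ∂[p,q] = q − p. For instance
  ∂FL = L − F.
The 9×16 boundary matrix has rank 8 and Smith normal form diag(1,1,1,1,1,1,1,1).

Boundary ∂_2: C_2 → C_1 acts by ∂[p,q,r] = [q,r] − [p,r] + [p,q]. For instance
  ∂ABL = BL − AL + AB,
  ∂ABJ = BJ − AJ + AB.
The resulting 16×5 matrix has rank 4, and its Smith normal form has invariant factors (1,1,1,1).

The boundary map ∂_3: C_3 → C_2 sends each 3-simplex σ to the alternating sum Σ_i (−1)^i (σ with its i-th vertex removed). For instance
  ∂ABJL = BJL − AJL + ABL − ABJ.
This gives a 5×1 integer matrix of rank 1; reducing to Smith normal form yields diagonal entries (1).

From H_k ≅ ker(∂_k) / im(∂_{k+1}) we obtain:

  H_0: rank C_0 − rank ∂_1 = 9 − 8 = 1, and the invariant factors of ∂_1 are all 1, so H_0 = Z.
  H_1: rank ker ∂_1 − rank ∂_2 = (16 − 8) − 4 = 4, and the invariant factors of ∂_2 are all 1, so H_1 = Z^4.
  H_2: rank ker ∂_2 − rank ∂_3 = (5 − 4) − 1 = 0, and the invariant factors of ∂_3 are all 1, so H_2 = 0.
  H_3: rank ker ∂_3 − rank ∂_4 = (1 − 1) − 0 = 0, and there is no ∂_4, so H_3 = 0.

H_0 ≅ Z,  H_1 ≅ Z^4,  H_2 = 0,  H_3 = 0.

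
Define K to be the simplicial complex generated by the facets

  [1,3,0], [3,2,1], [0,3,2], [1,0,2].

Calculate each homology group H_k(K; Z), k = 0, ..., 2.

H_0 ≅ Z,  H_1 = 0,  H_2 ≅ Z.

Order the vertices as 0 < 1 < 2 < 3. Listing each simplex with vertices in this order, K has dimension 2 with simplices:

  0-simplices (4): [0], [1], [2], [3]
  1-simplices (6): [0,1], [0,2], [0,3], [1,2], [1,3], [2,3]
  2-simplices (4): [0,1,2], [0,1,3], [0,2,3], [1,2,3]

giving chain groups C_0 ≅ Z^4, C_1 ≅ Z^6, C_2 ≅ Z^4.

Boundary ∂_1: C_1 → C_0 sends each edge [p,q] (with p < q) to q − p. For instance
  ∂[0,3] = [3] − [0].
As a 4×6 matrix over Z this has rank 3, with invariant factors (1,1,1).

Boundary ∂_2: C_2 → C_1 sends each 2-simplex [p,q,r] to [q,r] − [p,r] + [p,q]. For instance
  ∂[1,2,3] = [2,3] − [1,3] + [1,2],
  ∂[0,1,2] = [1,2] − [0,2] + [0,1].
This gives a 6×4 integer matrix of rank 3; reducing to Smith normal form yields diagonal entries (1,1,1).

Now H_k = ker ∂_k / im ∂_{k+1}, so:

  H_0: rank C_0 − rank ∂_1 = 4 − 3 = 1, and the invariant factors of ∂_1 are all 1, so H_0 ≅ Z.
  H_1: rank ker ∂_1 − rank ∂_2 = (6 − 3) − 3 = 0, and the invariant factors of ∂_2 are all 1, so H_1 ≅ 0.
  H_2: rank ker ∂_2 − rank ∂_3 = (4 − 3) − 0 = 1, and there is no ∂_3, so H_2 ≅ Z.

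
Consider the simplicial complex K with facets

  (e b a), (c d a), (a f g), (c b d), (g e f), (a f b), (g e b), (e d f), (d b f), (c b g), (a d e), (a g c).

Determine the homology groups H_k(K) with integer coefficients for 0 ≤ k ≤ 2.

Fix the vertex order a < b < c < d < e < f < g and write every simplex with vertices in increasing order. Then dim K = 2 and the simplices of K are:

  0-simplices (7): a, b, c, d, e, f, g
  1-simplices (18): ab, ac, ad, ae, af, ag, bc, bd, be, bf, bg, cd, cg, de, df, ef, eg, fg
  2-simplices (12): abe, abf, acd, acg, ade, afg, bcd, bcg, bdf, beg, def, efg

so the chain groups are C_0 ≅ Z^7, C_1 ≅ Z^18, C_2 ≅ Z^12.

Boundary ∂_1: C_1 → C_0 is given by ∂[p,q] = [q] − [p].
The 7×18 boundary matrix has rank 6 and Smith normal form diag(1,1,1,1,1,1).

∂_2: C_2 → C_1 acts by ∂[p,q,r] = [q,r] − [p,r] + [p,q]. For instance
  ∂afg = fg − ag + af,
  ∂def = ef − df + de.
The 18×12 boundary matrix has rank 12 and Smith normal form diag(1,1,1,1,1,1,1,1,1,1,1,2).

Now H_k = ker ∂_k / im ∂_{k+1}, so:

  H_0: rank C_0 − rank ∂_1 = 7 − 6 = 1, and the invariant factors of ∂_1 are all 1, so H_0 = Z.
  H_1: rank ker ∂_1 − rank ∂_2 = (18 − 6) − 12 = 0, and ∂_2 has invariant factor 2 > 1, so H_1 = Z/2.
  H_2: rank ker ∂_2 − rank ∂_3 = (12 − 12) − 0 = 0, and there is no ∂_3, so H_2 = 0.

H_0 ≅ Z,  H_1 ≅ Z/2,  H_2 = 0.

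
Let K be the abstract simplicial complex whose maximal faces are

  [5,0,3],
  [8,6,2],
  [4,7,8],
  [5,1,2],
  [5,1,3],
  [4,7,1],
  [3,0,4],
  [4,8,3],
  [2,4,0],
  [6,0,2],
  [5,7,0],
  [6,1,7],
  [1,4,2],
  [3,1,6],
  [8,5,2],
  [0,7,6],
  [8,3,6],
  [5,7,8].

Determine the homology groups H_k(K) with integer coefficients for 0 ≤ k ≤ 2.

H_0 = Z,  H_1 = Z^2,  H_2 = Z.

Order the vertices as 0 < 1 < 2 < 3 < 4 < 5 < 6 < 7 < 8. Listing each simplex with vertices in this order, K has dimension 2 with simplices:

  0-simplices (9): [0], [1], [2], [3], [4], [5], [6], [7], [8]
  1-simplices (27): (27 of them)
  2-simplices (18): [0,2,4], [0,2,6], [0,3,4], [0,3,5], [0,5,7], [0,6,7], [1,2,4], [1,2,5], [1,3,5], [1,3,6], [1,4,7], [1,6,7], [2,5,8], [2,6,8], [3,4,8], [3,6,8], [4,7,8], [5,7,8]

giving chain groups C_0 ≅ Z^9, C_1 ≅ Z^27, C_2 ≅ Z^18.

Boundary ∂_1: C_1 → C_0 maps an edge to its endpoints' difference, ∂[p,q] = q − p. For instance
  ∂[2,8] = [8] − [2].
The resulting 9×27 matrix has rank 8, and its Smith normal form has invariant factors (1,1,1,1,1,1,1,1).

∂_2: C_2 → C_1 maps a triangle to the signed sum of its edges. For instance
  ∂[1,2,5] = [2,5] − [1,5] + [1,2],
  ∂[3,4,8] = [4,8] − [3,8] + [3,4].
The resulting 27×18 matrix has rank 17, and its Smith normal form has invariant factors (1,1,1,1,1,1,1,1,1,1,1,1,1,1,1,1,1).

From H_k ≅ ker(∂_k) / im(∂_{k+1}) we obtain:

  H_0: rank C_0 − rank ∂_1 = 9 − 8 = 1, and the invariant factors of ∂_1 are all 1, so H_0 ≅ Z.
  H_1: rank ker ∂_1 − rank ∂_2 = (27 − 8) − 17 = 2, and the invariant factors of ∂_2 are all 1, so H_1 ≅ Z^2.
  H_2: rank ker ∂_2 − rank ∂_3 = (18 − 17) − 0 = 1, and there is no ∂_3, so H_2 ≅ Z.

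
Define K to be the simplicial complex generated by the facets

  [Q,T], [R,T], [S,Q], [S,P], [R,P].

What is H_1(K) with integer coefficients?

H_1 = Z.

Fix the vertex order P < Q < R < S < T and write every simplex with vertices in increasing order. Then dim K = 1 and the simplices of K are:

  0-simplices (5): P, Q, R, S, T
  1-simplices (5): PR, PS, QS, QT, RT

Hence C_0 ≅ Z^5, C_1 ≅ Z^5.

Boundary ∂_1: C_1 → C_0 sends each edge [p,q] (with p < q) to q − p.
As a 5×5 matrix over Z this has rank 4, with invariant factors (1,1,1,1).

From H_k ≅ ker(∂_k) / im(∂_{k+1}) we obtain:

  H_1: rank ker ∂_1 − rank ∂_2 = (5 − 4) − 0 = 1, and there is no ∂_2, so H_1 ≅ Z.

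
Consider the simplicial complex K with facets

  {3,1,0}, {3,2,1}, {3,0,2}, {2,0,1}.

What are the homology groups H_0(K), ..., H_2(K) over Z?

H_0 = Z,  H_1 = 0,  H_2 = Z.

Order the vertices as 0 < 1 < 2 < 3. Listing each simplex with vertices in this order, K has dimension 2 with simplices:

  0-simplices (4): [0], [1], [2], [3]
  1-simplices (6): [0,1], [0,2], [0,3], [1,2], [1,3], [2,3]
  2-simplices (4): [0,1,2], [0,1,3], [0,2,3], [1,2,3]

so the chain groups are C_0 ≅ Z^4, C_1 ≅ Z^6, C_2 ≅ Z^4.

∂_1: C_1 → C_0 is given by ∂[p,q] = [q] − [p]. For instance
  ∂[1,3] = [3] − [1].
As a 4×6 matrix over Z this has rank 3, with invariant factors (1,1,1).

∂_2: C_2 → C_1 acts by ∂[p,q,r] = [q,r] − [p,r] + [p,q]. For instance
  ∂[1,2,3] = [2,3] − [1,3] + [1,2],
  ∂[0,1,2] = [1,2] − [0,2] + [0,1].
This gives a 6×4 integer matrix of rank 3; reducing to Smith normal form yields diagonal entries (1,1,1).

Computing H_k = (kernel of ∂_k) / (image of ∂_{k+1}):

  H_0: rank C_0 − rank ∂_1 = 4 − 3 = 1, and the invariant factors of ∂_1 are all 1, so H_0 = Z.
  H_1: rank ker ∂_1 − rank ∂_2 = (6 − 3) − 3 = 0, and the invariant factors of ∂_2 are all 1, so H_1 = 0.
  H_2: rank ker ∂_2 − rank ∂_3 = (4 − 3) − 0 = 1, and there is no ∂_3, so H_2 = Z.

(K is a triangulation of the 2-sphere S^2.)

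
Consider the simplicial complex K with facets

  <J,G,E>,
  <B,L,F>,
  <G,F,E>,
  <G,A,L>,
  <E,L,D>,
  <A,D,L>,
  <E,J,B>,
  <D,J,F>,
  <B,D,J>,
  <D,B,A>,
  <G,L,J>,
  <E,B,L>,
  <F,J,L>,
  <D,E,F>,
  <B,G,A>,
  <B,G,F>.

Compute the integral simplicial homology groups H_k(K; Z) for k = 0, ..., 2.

H_0 = Z,  H_1 = Z^2,  H_2 = Z.

Fix the vertex order A < B < D < E < F < G < J < L and write every simplex with vertices in increasing order. Then dim K = 2 and the simplices of K are:

  0-simplices (8): A, B, D, E, F, G, J, L
  1-simplices (24): AB, AD, AG, AL, BD, BE, BF, BG, BJ, BL, DE, DF, DJ, DL, EF, EG, EJ, EL, FG, FJ, FL, GJ, GL, JL
  2-simplices (16): ABD, ABG, ADL, AGL, BDJ, BEJ, BEL, BFG, BFL, DEF, DEL, DFJ, EFG, EGJ, FJL, GJL

giving chain groups C_0 ≅ Z^8, C_1 ≅ Z^24, C_2 ≅ Z^16.

Boundary ∂_1: C_1 → C_0 is given by ∂[p,q] = [q] − [p].
This gives a 8×24 integer matrix of rank 7; reducing to Smith normal form yields diagonal entries (1,1,1,1,1,1,1).

The boundary map ∂_2: C_2 → C_1 sends each 2-simplex [p,q,r] to [q,r] − [p,r] + [p,q]. For instance
  ∂EGJ = GJ − EJ + EG,
  ∂EFG = FG − EG + EF.
The resulting 24×16 matrix has rank 15, and its Smith normal form has invariant factors (1,1,1,1,1,1,1,1,1,1,1,1,1,1,1).

Now H_k = ker ∂_k / im ∂_{k+1}, so:

  H_0: rank C_0 − rank ∂_1 = 8 − 7 = 1, and the invariant factors of ∂_1 are all 1, so H_0 ≅ Z.
  H_1: rank ker ∂_1 − rank ∂_2 = (24 − 7) − 15 = 2, and the invariant factors of ∂_2 are all 1, so H_1 ≅ Z^2.
  H_2: rank ker ∂_2 − rank ∂_3 = (16 − 15) − 0 = 1, and there is no ∂_3, so H_2 ≅ Z.

(K is a triangulation of the torus T^2.)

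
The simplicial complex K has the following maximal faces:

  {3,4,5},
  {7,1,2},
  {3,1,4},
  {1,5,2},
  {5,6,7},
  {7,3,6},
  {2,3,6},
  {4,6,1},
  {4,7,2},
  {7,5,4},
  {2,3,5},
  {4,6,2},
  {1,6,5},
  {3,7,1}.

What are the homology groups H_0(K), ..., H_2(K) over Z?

H_0 ≅ Z,  H_1 ≅ Z^2,  H_2 ≅ Z.

Take the total order 1 < 2 < 3 < 4 < 5 < 6 < 7 on the vertex set. Then K (dimension 2) consists of the simplices:

  0-simplices (7): [1], [2], [3], [4], [5], [6], [7]
  1-simplices (21): [1,2], [1,3], [1,4], [1,5], [1,6], [1,7], [2,3], [2,4], [2,5], [2,6], [2,7], [3,4], [3,5], [3,6], [3,7], [4,5], [4,6], [4,7], [5,6], [5,7], [6,7]
  2-simplices (14): [1,2,5], [1,2,7], [1,3,4], [1,3,7], [1,4,6], [1,5,6], [2,3,5], [2,3,6], [2,4,6], [2,4,7], [3,4,5], [3,6,7], [4,5,7], [5,6,7]

giving chain groups C_0 ≅ Z^7, C_1 ≅ Z^21, C_2 ≅ Z^14.

∂_1: C_1 → C_0 sends each edge [p,q] (with p < q) to q − p. For instance
  ∂[4,7] = [7] − [4].
This gives a 7×21 integer matrix of rank 6; reducing to Smith normal form yields diagonal entries (1,1,1,1,1,1).

Boundary ∂_2: C_2 → C_1 maps a triangle to the signed sum of its edges. For instance
  ∂[1,4,6] = [4,6] − [1,6] + [1,4],
  ∂[2,3,6] = [3,6] − [2,6] + [2,3].
The 21×14 boundary matrix has rank 13 and Smith normal form diag(1,1,1,1,1,1,1,1,1,1,1,1,1).

Now H_k = ker ∂_k / im ∂_{k+1}, so:

  H_0: rank C_0 − rank ∂_1 = 7 − 6 = 1, and the invariant factors of ∂_1 are all 1, so H_0 = Z.
  H_1: rank ker ∂_1 − rank ∂_2 = (21 − 6) − 13 = 2, and the invariant factors of ∂_2 are all 1, so H_1 = Z^2.
  H_2: rank ker ∂_2 − rank ∂_3 = (14 − 13) − 0 = 1, and there is no ∂_3, so H_2 = Z.

As a check, the Euler characteristic is 7 − 21 + 14 = 0, which agrees with 1 − 2 + 1 = 0.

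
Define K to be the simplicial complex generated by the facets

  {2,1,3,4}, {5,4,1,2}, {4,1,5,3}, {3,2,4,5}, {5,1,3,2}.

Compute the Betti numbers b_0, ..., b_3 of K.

We work with the vertex ordering 1 < 2 < 3 < 4 < 5. The simplices of K, each written with vertices in increasing order, are:

  0-simplices (5): [1], [2], [3], [4], [5]
  1-simplices (10): [1,2], [1,3], [1,4], [1,5], [2,3], [2,4], [2,5], [3,4], [3,5], [4,5]
  2-simplices (10): [1,2,3], [1,2,4], [1,2,5], [1,3,4], [1,3,5], [1,4,5], [2,3,4], [2,3,5], [2,4,5], [3,4,5]
  3-simplices (5): [1,2,3,4], [1,2,3,5], [1,2,4,5], [1,3,4,5], [2,3,4,5]

so the chain groups are C_0 ≅ Z^5, C_1 ≅ Z^10, C_2 ≅ Z^10, C_3 ≅ Z^5.

∂_1: C_1 → C_0 sends each edge [p,q] (with p < q) to q − p. For instance
  ∂[2,3] = [3] − [2].
The resulting 5×10 matrix has rank 4, and its Smith normal form has invariant factors (1,1,1,1).

Boundary ∂_2: C_2 → C_1 maps a triangle to the signed sum of its edges. For instance
  ∂[1,2,4] = [2,4] − [1,4] + [1,2],
  ∂[2,4,5] = [4,5] − [2,5] + [2,4].
The 10×10 boundary matrix has rank 6 and Smith normal form diag(1,1,1,1,1,1).

Boundary ∂_3: C_3 → C_2 sends each 3-simplex σ to the alternating sum Σ_i (−1)^i (σ with its i-th vertex removed). For instance
  ∂[1,2,4,5] = [2,4,5] − [1,4,5] + [1,2,5] − [1,2,4],
  ∂[1,3,4,5] = [3,4,5] − [1,4,5] + [1,3,5] − [1,3,4].
As a 10×5 matrix over Z this has rank 4, with invariant factors (1,1,1,1).

Reading off H_k = ker ∂_k / im ∂_{k+1}:

  H_0: rank C_0 − rank ∂_1 = 5 − 4 = 1, and the invariant factors of ∂_1 are all 1, so H_0 = Z.
  H_1: rank ker ∂_1 − rank ∂_2 = (10 − 4) − 6 = 0, and the invariant factors of ∂_2 are all 1, so H_1 = 0.
  H_2: rank ker ∂_2 − rank ∂_3 = (10 − 6) − 4 = 0, and the invariant factors of ∂_3 are all 1, so H_2 = 0.
  H_3: rank ker ∂_3 − rank ∂_4 = (5 − 4) − 0 = 1, and there is no ∂_4, so H_3 = Z.

As a check, the Euler characteristic is 5 − 10 + 10 − 5 = 0, which agrees with 1 − 0 + 0 − 1 = 0.

Hence the Betti numbers are b_0 = 1, b_1 = 0, b_2 = 0, b_3 = 1.

b_0 = 1, b_1 = 0, b_2 = 0, b_3 = 1.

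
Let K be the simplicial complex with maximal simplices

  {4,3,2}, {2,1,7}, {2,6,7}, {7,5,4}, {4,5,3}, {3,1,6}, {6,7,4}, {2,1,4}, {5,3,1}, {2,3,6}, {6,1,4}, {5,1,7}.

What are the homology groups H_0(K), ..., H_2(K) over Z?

Take the total order 1 < 2 < 3 < 4 < 5 < 6 < 7 on the vertex set. Then K (dimension 2) consists of the simplices:

  0-simplices (7): [1], [2], [3], [4], [5], [6], [7]
  1-simplices (18): [1,2], [1,3], [1,4], [1,5], [1,6], [1,7], [2,3], [2,4], [2,6], [2,7], [3,4], [3,5], [3,6], [4,5], [4,6], [4,7], [5,7], [6,7]
  2-simplices (12): [1,2,4], [1,2,7], [1,3,5], [1,3,6], [1,4,6], [1,5,7], [2,3,4], [2,3,6], [2,6,7], [3,4,5], [4,5,7], [4,6,7]

giving chain groups C_0 ≅ Z^7, C_1 ≅ Z^18, C_2 ≅ Z^12.

∂_1: C_1 → C_0 maps an edge to its endpoints' difference, ∂[p,q] = q − p.
As a 7×18 matrix over Z this has rank 6, with invariant factors (1,1,1,1,1,1).

Boundary ∂_2: C_2 → C_1 acts by ∂[p,q,r] = [q,r] − [p,r] + [p,q]. For instance
  ∂[2,3,4] = [3,4] − [2,4] + [2,3],
  ∂[1,4,6] = [4,6] − [1,6] + [1,4].
The resulting 18×12 matrix has rank 12, and its Smith normal form has invariant factors (1,1,1,1,1,1,1,1,1,1,1,2).

From H_k ≅ ker(∂_k) / im(∂_{k+1}) we obtain:

  H_0: rank C_0 − rank ∂_1 = 7 − 6 = 1, and the invariant factors of ∂_1 are all 1, so H_0 ≅ Z.
  H_1: rank ker ∂_1 − rank ∂_2 = (18 − 6) − 12 = 0, and ∂_2 has invariant factor 2 > 1, so H_1 ≅ Z/2Z.
  H_2: rank ker ∂_2 − rank ∂_3 = (12 − 12) − 0 = 0, and there is no ∂_3, so H_2 ≅ 0.

As a check, the Euler characteristic is 7 − 18 + 12 = 1, which agrees with 1 − 0 + 0 = 1.

H_0 = Z,  H_1 = Z/2Z,  H_2 = 0.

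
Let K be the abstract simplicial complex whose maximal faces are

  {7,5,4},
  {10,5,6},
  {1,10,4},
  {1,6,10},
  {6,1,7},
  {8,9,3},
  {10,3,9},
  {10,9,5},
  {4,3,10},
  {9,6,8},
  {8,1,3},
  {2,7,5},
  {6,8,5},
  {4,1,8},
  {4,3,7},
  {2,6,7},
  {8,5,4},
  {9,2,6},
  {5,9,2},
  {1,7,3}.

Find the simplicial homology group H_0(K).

H_0 ≅ Z.

Take the total order 1 < 2 < 3 < 4 < 5 < 6 < 7 < 8 < 9 < 10 on the vertex set. Then K (dimension 2) consists of the simplices:

  0-simplices (10): [1], [2], [3], [4], [5], [6], [7], [8], [9], [10]
  1-simplices (30): (30 of them)
  2-simplices (20): (20 of them)

so the chain groups are C_0 ≅ Z^10, C_1 ≅ Z^30, C_2 ≅ Z^20.

∂_1: C_1 → C_0 sends each edge [p,q] (with p < q) to q − p.
As a 10×30 matrix over Z this has rank 9, with invariant factors (1,1,1,1,1,1,1,1,1).

Boundary ∂_2: C_2 → C_1 acts by ∂[p,q,r] = [q,r] − [p,r] + [p,q]. For instance
  ∂[5,9,10] = [9,10] − [5,10] + [5,9],
  ∂[1,4,10] = [4,10] − [1,10] + [1,4].
The 30×20 boundary matrix has rank 20 and Smith normal form diag(1,1,1,1,1,1,1,1,1,1,1,1,1,1,1,1,1,1,1,2).

Reading off H_k = ker ∂_k / im ∂_{k+1}:

  H_0: rank C_0 − rank ∂_1 = 10 − 9 = 1, and the invariant factors of ∂_1 are all 1, so H_0 = Z.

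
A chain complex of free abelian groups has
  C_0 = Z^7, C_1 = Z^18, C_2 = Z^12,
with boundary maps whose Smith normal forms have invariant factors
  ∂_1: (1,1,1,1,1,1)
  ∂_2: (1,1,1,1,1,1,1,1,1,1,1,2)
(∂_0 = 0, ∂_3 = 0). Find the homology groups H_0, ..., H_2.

H_0 = Z,  H_1 = Z/2,  H_2 = 0.

H_0: b_0 = 7 − 0 − 6 = 1; torsion from ∂_1 factors > 1: none. So H_0 = Z.
H_1: b_1 = 18 − 6 − 12 = 0; torsion from ∂_2 factors > 1: [2]. So H_1 = Z/2.
H_2: b_2 = 12 − 12 − 0 = 0; torsion from ∂_3 factors > 1: none. So H_2 = 0.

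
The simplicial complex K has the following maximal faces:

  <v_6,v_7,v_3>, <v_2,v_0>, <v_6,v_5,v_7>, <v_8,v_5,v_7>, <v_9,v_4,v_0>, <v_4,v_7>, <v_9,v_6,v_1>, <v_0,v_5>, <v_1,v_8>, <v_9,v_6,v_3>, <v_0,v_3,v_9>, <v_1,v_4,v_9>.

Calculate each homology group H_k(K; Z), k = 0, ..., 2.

H_0 ≅ Z,  H_1 ≅ Z^3,  H_2 = 0.

We work with the vertex ordering v_0 < v_1 < v_2 < v_3 < v_4 < v_5 < v_6 < v_7 < v_8 < v_9. The simplices of K, each written with vertices in increasing order, are:

  0-simplices (10): [v_0], [v_1], [v_2], [v_3], [v_4], [v_5], [v_6], [v_7], [v_8], [v_9]
  1-simplices (20): (20 of them)
  2-simplices (8): [v_0,v_3,v_9], [v_0,v_4,v_9], [v_1,v_4,v_9], [v_1,v_6,v_9], [v_3,v_6,v_7], [v_3,v_6,v_9], [v_5,v_6,v_7], [v_5,v_7,v_8]

Hence C_0 ≅ Z^10, C_1 ≅ Z^20, C_2 ≅ Z^8.

The boundary map ∂_1: C_1 → C_0 is given by ∂[p,q] = [q] − [p].
This gives a 10×20 integer matrix of rank 9; reducing to Smith normal form yields diagonal entries (1,1,1,1,1,1,1,1,1).

Boundary ∂_2: C_2 → C_1 maps a triangle to the signed sum of its edges. For instance
  ∂[v_5,v_6,v_7] = [v_6,v_7] − [v_5,v_7] + [v_5,v_6],
  ∂[v_1,v_6,v_9] = [v_6,v_9] − [v_1,v_9] + [v_1,v_6].
As a 20×8 matrix over Z this has rank 8, with invariant factors (1,1,1,1,1,1,1,1).

Reading off H_k = ker ∂_k / im ∂_{k+1}:

  H_0: rank C_0 − rank ∂_1 = 10 − 9 = 1, and the invariant factors of ∂_1 are all 1, so H_0 ≅ Z.
  H_1: rank ker ∂_1 − rank ∂_2 = (20 − 9) − 8 = 3, and the invariant factors of ∂_2 are all 1, so H_1 ≅ Z^3.
  H_2: rank ker ∂_2 − rank ∂_3 = (8 − 8) − 0 = 0, and there is no ∂_3, so H_2 ≅ 0.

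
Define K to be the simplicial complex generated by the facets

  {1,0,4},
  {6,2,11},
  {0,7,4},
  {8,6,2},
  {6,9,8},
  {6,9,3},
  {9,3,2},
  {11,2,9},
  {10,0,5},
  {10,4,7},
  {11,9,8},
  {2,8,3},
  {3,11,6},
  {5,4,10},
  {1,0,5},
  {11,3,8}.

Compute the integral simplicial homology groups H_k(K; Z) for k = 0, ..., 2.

H_0 = Z^2,  H_1 = Z ⊕ Z/2Z,  H_2 = 0.

Order the vertices as 0 < 1 < 2 < 3 < 4 < 5 < 6 < 7 < 8 < 9 < 10 < 11. Listing each simplex with vertices in this order, K has dimension 2 with simplices:

  0-simplices (12): [0], [1], [2], [3], [4], [5], [6], [7], [8], [9], [10], [11]
  1-simplices (27): (27 of them)
  2-simplices (16): [0,1,4], [0,1,5], [0,4,7], [0,5,10], [2,3,8], [2,3,9], [2,6,8], [2,6,11], [2,9,11], [3,6,9], [3,6,11], [3,8,11], [4,5,10], [4,7,10], [6,8,9], [8,9,11]

giving chain groups C_0 ≅ Z^12, C_1 ≅ Z^27, C_2 ≅ Z^16.

Boundary ∂_1: C_1 → C_0 maps an edge to its endpoints' difference, ∂[p,q] = q − p.
This gives a 12×27 integer matrix of rank 10; reducing to Smith normal form yields diagonal entries (1,1,1,1,1,1,1,1,1,1).

Boundary ∂_2: C_2 → C_1 sends each 2-simplex [p,q,r] to [q,r] − [p,r] + [p,q]. For instance
  ∂[0,4,7] = [4,7] − [0,7] + [0,4],
  ∂[3,8,11] = [8,11] − [3,11] + [3,8].
This gives a 27×16 integer matrix of rank 16; reducing to Smith normal form yields diagonal entries (1,1,1,1,1,1,1,1,1,1,1,1,1,1,1,2).

Now H_k = ker ∂_k / im ∂_{k+1}, so:

  H_0: rank C_0 − rank ∂_1 = 12 − 10 = 2, and the invariant factors of ∂_1 are all 1, so H_0 = Z^2.
  H_1: rank ker ∂_1 − rank ∂_2 = (27 − 10) − 16 = 1, and ∂_2 has invariant factor 2 > 1, so H_1 = Z ⊕ Z/2Z.
  H_2: rank ker ∂_2 − rank ∂_3 = (16 − 16) − 0 = 0, and there is no ∂_3, so H_2 = 0.

As a check, the Euler characteristic is 12 − 27 + 16 = 1, which agrees with 2 − 1 + 0 = 1.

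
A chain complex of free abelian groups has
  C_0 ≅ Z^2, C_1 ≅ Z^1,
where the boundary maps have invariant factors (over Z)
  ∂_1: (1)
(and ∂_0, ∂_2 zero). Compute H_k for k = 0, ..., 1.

H_0 = Z,  H_1 = 0.

H_0: b_0 = 2 − 0 − 1 = 1; torsion from ∂_1 factors > 1: none. So H_0 = Z.
H_1: b_1 = 1 − 1 − 0 = 0; torsion from ∂_2 factors > 1: none. So H_1 = 0.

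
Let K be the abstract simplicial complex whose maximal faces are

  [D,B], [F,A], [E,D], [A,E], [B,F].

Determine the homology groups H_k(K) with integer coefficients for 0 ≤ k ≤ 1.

Fix the vertex order A < B < D < E < F and write every simplex with vertices in increasing order. Then dim K = 1 and the simplices of K are:

  0-simplices (5): A, B, D, E, F
  1-simplices (5): AE, AF, BD, BF, DE

giving chain groups C_0 ≅ Z^5, C_1 ≅ Z^5.

∂_1: C_1 → C_0 is given by ∂[p,q] = [q] − [p].
The 5×5 boundary matrix has rank 4 and Smith normal form diag(1,1,1,1).

Reading off H_k = ker ∂_k / im ∂_{k+1}:

  H_0: rank C_0 − rank ∂_1 = 5 − 4 = 1, and the invariant factors of ∂_1 are all 1, so H_0 ≅ Z.
  H_1: rank ker ∂_1 − rank ∂_2 = (5 − 4) − 0 = 1, and there is no ∂_2, so H_1 ≅ Z.

As a check, the Euler characteristic is 5 − 5 = 0, which agrees with 1 − 1 = 0.
(K is a triangulation of the circle S^1.)

H_0 ≅ Z,  H_1 ≅ Z.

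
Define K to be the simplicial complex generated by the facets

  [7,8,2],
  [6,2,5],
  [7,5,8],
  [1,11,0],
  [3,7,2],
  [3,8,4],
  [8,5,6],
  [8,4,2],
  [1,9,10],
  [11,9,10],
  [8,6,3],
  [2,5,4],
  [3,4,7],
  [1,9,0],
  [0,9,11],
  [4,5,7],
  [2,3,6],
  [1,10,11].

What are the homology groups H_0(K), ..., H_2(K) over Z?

We work with the vertex ordering 0 < 1 < 2 < 3 < 4 < 5 < 6 < 7 < 8 < 9 < 10 < 11. The simplices of K, each written with vertices in increasing order, are:

  0-simplices (12): [0], [1], [2], [3], [4], [5], [6], [7], [8], [9], [10], [11]
  1-simplices (27): (27 of them)
  2-simplices (18): (18 of them)

giving chain groups C_0 ≅ Z^12, C_1 ≅ Z^27, C_2 ≅ Z^18.

The boundary map ∂_1: C_1 → C_0 is given by ∂[p,q] = [q] − [p]. For instance
  ∂[3,6] = [6] − [3].
As a 12×27 matrix over Z this has rank 10, with invariant factors (1,1,1,1,1,1,1,1,1,1).

Boundary ∂_2: C_2 → C_1 acts by ∂[p,q,r] = [q,r] − [p,r] + [p,q]. For instance
  ∂[2,3,6] = [3,6] − [2,6] + [2,3],
  ∂[2,7,8] = [7,8] − [2,8] + [2,7].
The 27×18 boundary matrix has rank 17 and Smith normal form diag(1,1,1,1,1,1,1,1,1,1,1,1,1,1,1,1,2).

From H_k ≅ ker(∂_k) / im(∂_{k+1}) we obtain:

  H_0: rank C_0 − rank ∂_1 = 12 − 10 = 2, and the invariant factors of ∂_1 are all 1, so H_0 = Z^2.
  H_1: rank ker ∂_1 − rank ∂_2 = (27 − 10) − 17 = 0, and ∂_2 has invariant factor 2 > 1, so H_1 = Z/2.
  H_2: rank ker ∂_2 − rank ∂_3 = (18 − 17) − 0 = 1, and there is no ∂_3, so H_2 = Z.

As a check, the Euler characteristic is 12 − 27 + 18 = 3, which agrees with 2 − 0 + 1 = 3.
(K is a triangulation of the disjoint union of the 2-sphere S^2 and the real projective plane RP^2.)

H_0 ≅ Z^2,  H_1 ≅ Z/2,  H_2 ≅ Z.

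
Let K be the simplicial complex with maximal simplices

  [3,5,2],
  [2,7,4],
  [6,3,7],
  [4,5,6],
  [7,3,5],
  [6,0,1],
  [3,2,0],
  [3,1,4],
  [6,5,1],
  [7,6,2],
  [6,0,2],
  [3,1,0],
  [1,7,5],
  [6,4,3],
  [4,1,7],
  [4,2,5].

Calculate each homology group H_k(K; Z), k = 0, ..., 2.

Order the vertices as 0 < 1 < 2 < 3 < 4 < 5 < 6 < 7. Listing each simplex with vertices in this order, K has dimension 2 with simplices:

  0-simplices (8): [0], [1], [2], [3], [4], [5], [6], [7]
  1-simplices (24): (24 of them)
  2-simplices (16): [0,1,3], [0,1,6], [0,2,3], [0,2,6], [1,3,4], [1,4,7], [1,5,6], [1,5,7], [2,3,5], [2,4,5], [2,4,7], [2,6,7], [3,4,6], [3,5,7], [3,6,7], [4,5,6]

Hence C_0 ≅ Z^8, C_1 ≅ Z^24, C_2 ≅ Z^16.

Boundary ∂_1: C_1 → C_0 maps an edge to its endpoints' difference, ∂[p,q] = q − p.
This gives a 8×24 integer matrix of rank 7; reducing to Smith normal form yields diagonal entries (1,1,1,1,1,1,1).

Boundary ∂_2: C_2 → C_1 sends each 2-simplex [p,q,r] to [q,r] − [p,r] + [p,q]. For instance
  ∂[1,3,4] = [3,4] − [1,4] + [1,3],
  ∂[0,2,3] = [2,3] − [0,3] + [0,2].
As a 24×16 matrix over Z this has rank 15, with invariant factors (1,1,1,1,1,1,1,1,1,1,1,1,1,1,1).

Now H_k = ker ∂_k / im ∂_{k+1}, so:

  H_0: rank C_0 − rank ∂_1 = 8 − 7 = 1, and the invariant factors of ∂_1 are all 1, so H_0 = Z.
  H_1: rank ker ∂_1 − rank ∂_2 = (24 − 7) − 15 = 2, and the invariant factors of ∂_2 are all 1, so H_1 = Z^2.
  H_2: rank ker ∂_2 − rank ∂_3 = (16 − 15) − 0 = 1, and there is no ∂_3, so H_2 = Z.

H_0 = Z,  H_1 = Z^2,  H_2 = Z.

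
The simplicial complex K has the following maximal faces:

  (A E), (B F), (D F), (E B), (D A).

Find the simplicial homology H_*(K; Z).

H_0 ≅ Z,  H_1 ≅ Z.

Order the vertices as A < B < D < E < F. Listing each simplex with vertices in this order, K has dimension 1 with simplices:

  0-simplices (5): A, B, D, E, F
  1-simplices (5): AD, AE, BE, BF, DF

giving chain groups C_0 ≅ Z^5, C_1 ≅ Z^5.

∂_1: C_1 → C_0 sends each edge [p,q] (with p < q) to q − p.
The resulting 5×5 matrix has rank 4, and its Smith normal form has invariant factors (1,1,1,1).

Reading off H_k = ker ∂_k / im ∂_{k+1}:

  H_0: rank C_0 − rank ∂_1 = 5 − 4 = 1, and the invariant factors of ∂_1 are all 1, so H_0 ≅ Z.
  H_1: rank ker ∂_1 − rank ∂_2 = (5 − 4) − 0 = 1, and there is no ∂_2, so H_1 ≅ Z.

As a check, the Euler characteristic is 5 − 5 = 0, which agrees with 1 − 1 = 0.
(K is a triangulation of the circle S^1.)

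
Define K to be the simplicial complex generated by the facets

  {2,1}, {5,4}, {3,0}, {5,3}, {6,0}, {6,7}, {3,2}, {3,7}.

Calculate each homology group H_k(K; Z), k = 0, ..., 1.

H_0 = Z,  H_1 = Z.

Fix the vertex order 0 < 1 < 2 < 3 < 4 < 5 < 6 < 7 and write every simplex with vertices in increasing order. Then dim K = 1 and the simplices of K are:

  0-simplices (8): [0], [1], [2], [3], [4], [5], [6], [7]
  1-simplices (8): [0,3], [0,6], [1,2], [2,3], [3,5], [3,7], [4,5], [6,7]

giving chain groups C_0 ≅ Z^8, C_1 ≅ Z^8.

The boundary map ∂_1: C_1 → C_0 maps an edge to its endpoints' difference, ∂[p,q] = q − p. For instance
  ∂[3,7] = [7] − [3].
As a 8×8 matrix over Z this has rank 7, with invariant factors (1,1,1,1,1,1,1).

Now H_k = ker ∂_k / im ∂_{k+1}, so:

  H_0: rank C_0 − rank ∂_1 = 8 − 7 = 1, and the invariant factors of ∂_1 are all 1, so H_0 ≅ Z.
  H_1: rank ker ∂_1 − rank ∂_2 = (8 − 7) − 0 = 1, and there is no ∂_2, so H_1 ≅ Z.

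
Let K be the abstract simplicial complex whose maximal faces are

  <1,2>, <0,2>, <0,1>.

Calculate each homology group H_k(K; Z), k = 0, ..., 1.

Fix the vertex order 0 < 1 < 2 and write every simplex with vertices in increasing order. Then dim K = 1 and the simplices of K are:

  0-simplices (3): [0], [1], [2]
  1-simplices (3): [0,1], [0,2], [1,2]

Hence C_0 ≅ Z^3, C_1 ≅ Z^3.

Boundary ∂_1: C_1 → C_0 is given by ∂[p,q] = [q] − [p]. For instance
  ∂[1,2] = [2] − [1].
This gives a 3×3 integer matrix of rank 2; reducing to Smith normal form yields diagonal entries (1,1).

Reading off H_k = ker ∂_k / im ∂_{k+1}:

  H_0: rank C_0 − rank ∂_1 = 3 − 2 = 1, and the invariant factors of ∂_1 are all 1, so H_0 = Z.
  H_1: rank ker ∂_1 − rank ∂_2 = (3 − 2) − 0 = 1, and there is no ∂_2, so H_1 = Z.

(K is a triangulation of the circle S^1.)

H_0 ≅ Z,  H_1 ≅ Z.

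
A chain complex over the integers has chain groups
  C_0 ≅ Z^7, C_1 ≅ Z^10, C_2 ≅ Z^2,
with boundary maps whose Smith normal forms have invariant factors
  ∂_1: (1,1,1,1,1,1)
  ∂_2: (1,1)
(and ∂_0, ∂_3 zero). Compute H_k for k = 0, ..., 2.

H_0: b_0 = 7 − 0 − 6 = 1; torsion from ∂_1 factors > 1: none. So H_0 = Z.
H_1: b_1 = 10 − 6 − 2 = 2; torsion from ∂_2 factors > 1: none. So H_1 = Z^2.
H_2: b_2 = 2 − 2 − 0 = 0; torsion from ∂_3 factors > 1: none. So H_2 = 0.

H_0 = Z,  H_1 = Z^2,  H_2 = 0.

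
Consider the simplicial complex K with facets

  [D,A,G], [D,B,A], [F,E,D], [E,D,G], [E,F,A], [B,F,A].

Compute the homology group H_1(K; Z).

H_1 = Z.

Fix the vertex order A < B < D < E < F < G and write every simplex with vertices in increasing order. Then dim K = 2 and the simplices of K are:

  0-simplices (6): A, B, D, E, F, G
  1-simplices (12): AB, AD, AE, AF, AG, BD, BF, DE, DF, DG, EF, EG
  2-simplices (6): ABD, ABF, ADG, AEF, DEF, DEG

so the chain groups are C_0 ≅ Z^6, C_1 ≅ Z^12, C_2 ≅ Z^6.

∂_1: C_1 → C_0 maps an edge to its endpoints' difference, ∂[p,q] = q − p. For instance
  ∂DF = F − D.
The 6×12 boundary matrix has rank 5 and Smith normal form diag(1,1,1,1,1).

∂_2: C_2 → C_1 sends each 2-simplex [p,q,r] to [q,r] − [p,r] + [p,q]. For instance
  ∂ABF = BF − AF + AB,
  ∂DEG = EG − DG + DE.
This gives a 12×6 integer matrix of rank 6; reducing to Smith normal form yields diagonal entries (1,1,1,1,1,1).

Now H_k = ker ∂_k / im ∂_{k+1}, so:

  H_1: rank ker ∂_1 − rank ∂_2 = (12 − 5) − 6 = 1, and the invariant factors of ∂_2 are all 1, so H_1 = Z.

(K is a triangulation of the cylinder S^1 x I.)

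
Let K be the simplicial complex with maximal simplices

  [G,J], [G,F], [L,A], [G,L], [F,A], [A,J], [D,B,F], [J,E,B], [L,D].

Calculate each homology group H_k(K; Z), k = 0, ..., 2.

We work with the vertex ordering A < B < D < E < F < G < J < L. The simplices of K, each written with vertices in increasing order, are:

  0-simplices (8): A, B, D, E, F, G, J, L
  1-simplices (13): AF, AJ, AL, BD, BE, BF, BJ, DF, DL, EJ, FG, GJ, GL
  2-simplices (2): BDF, BEJ

giving chain groups C_0 ≅ Z^8, C_1 ≅ Z^13, C_2 ≅ Z^2.

∂_1: C_1 → C_0 sends each edge [p,q] (with p < q) to q − p.
As a 8×13 matrix over Z this has rank 7, with invariant factors (1,1,1,1,1,1,1).

∂_2: C_2 → C_1 maps a triangle to the signed sum of its edges. For instance
  ∂BDF = DF − BF + BD,
  ∂BEJ = EJ − BJ + BE.
As a 13×2 matrix over Z this has rank 2, with invariant factors (1,1).

Computing H_k = (kernel of ∂_k) / (image of ∂_{k+1}):

  H_0: rank C_0 − rank ∂_1 = 8 − 7 = 1, and the invariant factors of ∂_1 are all 1, so H_0 ≅ Z.
  H_1: rank ker ∂_1 − rank ∂_2 = (13 − 7) − 2 = 4, and the invariant factors of ∂_2 are all 1, so H_1 ≅ Z^4.
  H_2: rank ker ∂_2 − rank ∂_3 = (2 − 2) − 0 = 0, and there is no ∂_3, so H_2 ≅ 0.

H_0 = Z,  H_1 = Z^4,  H_2 = 0.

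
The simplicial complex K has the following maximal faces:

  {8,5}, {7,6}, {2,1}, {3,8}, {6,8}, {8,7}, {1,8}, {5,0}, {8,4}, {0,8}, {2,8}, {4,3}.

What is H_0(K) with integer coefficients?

H_0 = Z.

K has 9 vertices, 12 edges.
rank ∂_0 = 0, rank ∂_1 = 8 ⇒ b_0 = 9 − 0 − 8 = 1; all invariant factors of ∂_1 are 1 so no torsion. So H_0 ≅ Z.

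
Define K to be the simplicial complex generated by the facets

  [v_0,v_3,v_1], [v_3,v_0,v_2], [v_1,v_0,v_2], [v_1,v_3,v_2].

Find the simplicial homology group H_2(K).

H_2 = Z.

K has 4 vertices, 6 edges, 4 triangles.
rank ∂_2 = 3, rank ∂_3 = 0 ⇒ b_2 = 4 − 3 − 0 = 1. So H_2 ≅ Z.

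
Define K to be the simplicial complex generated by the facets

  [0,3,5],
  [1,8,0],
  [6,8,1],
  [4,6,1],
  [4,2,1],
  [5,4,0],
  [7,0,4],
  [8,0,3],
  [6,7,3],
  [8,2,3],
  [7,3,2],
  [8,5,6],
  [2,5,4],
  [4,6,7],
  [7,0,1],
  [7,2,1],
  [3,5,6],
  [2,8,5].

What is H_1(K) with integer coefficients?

We work with the vertex ordering 0 < 1 < 2 < 3 < 4 < 5 < 6 < 7 < 8. The simplices of K, each written with vertices in increasing order, are:

  0-simplices (9): [0], [1], [2], [3], [4], [5], [6], [7], [8]
  1-simplices (27): (27 of them)
  2-simplices (18): [0,1,7], [0,1,8], [0,3,5], [0,3,8], [0,4,5], [0,4,7], [1,2,4], [1,2,7], [1,4,6], [1,6,8], [2,3,7], [2,3,8], [2,4,5], [2,5,8], [3,5,6], [3,6,7], [4,6,7], [5,6,8]

Hence C_0 ≅ Z^9, C_1 ≅ Z^27, C_2 ≅ Z^18.

Boundary ∂_1: C_1 → C_0 sends each edge [p,q] (with p < q) to q − p. For instance
  ∂[3,6] = [6] − [3].
The resulting 9×27 matrix has rank 8, and its Smith normal form has invariant factors (1,1,1,1,1,1,1,1).

The boundary map ∂_2: C_2 → C_1 sends each 2-simplex [p,q,r] to [q,r] − [p,r] + [p,q]. For instance
  ∂[0,1,8] = [1,8] − [0,8] + [0,1],
  ∂[3,5,6] = [5,6] − [3,6] + [3,5].
The resulting 27×18 matrix has rank 18, and its Smith normal form has invariant factors (1,1,1,1,1,1,1,1,1,1,1,1,1,1,1,1,1,2).

Reading off H_k = ker ∂_k / im ∂_{k+1}:

  H_1: rank ker ∂_1 − rank ∂_2 = (27 − 8) − 18 = 1, and ∂_2 has invariant factor 2 > 1, so H_1 ≅ Z ⊕ Z/2Z.

H_1 ≅ Z ⊕ Z/2Z.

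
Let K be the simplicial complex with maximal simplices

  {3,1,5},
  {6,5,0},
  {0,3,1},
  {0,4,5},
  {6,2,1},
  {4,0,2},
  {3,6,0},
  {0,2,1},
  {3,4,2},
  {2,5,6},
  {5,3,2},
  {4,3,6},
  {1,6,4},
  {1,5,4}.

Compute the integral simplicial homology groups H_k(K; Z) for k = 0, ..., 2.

H_0 = Z,  H_1 = Z^2,  H_2 = Z.

K has 7 vertices, 21 edges, 14 triangles.
rank ∂_0 = 0, rank ∂_1 = 6 ⇒ b_0 = 7 − 0 − 6 = 1; all invariant factors of ∂_1 are 1 so no torsion. So H_0 = Z.
rank ∂_1 = 6, rank ∂_2 = 13 ⇒ b_1 = 21 − 6 − 13 = 2; all invariant factors of ∂_2 are 1 so no torsion. So H_1 = Z^2.
rank ∂_2 = 13, rank ∂_3 = 0 ⇒ b_2 = 14 − 13 − 0 = 1. So H_2 = Z.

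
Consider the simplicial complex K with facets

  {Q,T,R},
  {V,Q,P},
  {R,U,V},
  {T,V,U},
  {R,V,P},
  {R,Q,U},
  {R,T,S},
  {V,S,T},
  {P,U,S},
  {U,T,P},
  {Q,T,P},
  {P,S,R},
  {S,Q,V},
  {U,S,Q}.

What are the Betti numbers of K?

b_0 = 1, b_1 = 2, b_2 = 1.

K has 7 vertices, 21 edges, 14 triangles.
rank ∂_0 = 0, rank ∂_1 = 6 ⇒ b_0 = 7 − 0 − 6 = 1; all invariant factors of ∂_1 are 1 so no torsion. So H_0 ≅ Z.
rank ∂_1 = 6, rank ∂_2 = 13 ⇒ b_1 = 21 − 6 − 13 = 2; all invariant factors of ∂_2 are 1 so no torsion. So H_1 ≅ Z^2.
rank ∂_2 = 13, rank ∂_3 = 0 ⇒ b_2 = 14 − 13 − 0 = 1. So H_2 ≅ Z.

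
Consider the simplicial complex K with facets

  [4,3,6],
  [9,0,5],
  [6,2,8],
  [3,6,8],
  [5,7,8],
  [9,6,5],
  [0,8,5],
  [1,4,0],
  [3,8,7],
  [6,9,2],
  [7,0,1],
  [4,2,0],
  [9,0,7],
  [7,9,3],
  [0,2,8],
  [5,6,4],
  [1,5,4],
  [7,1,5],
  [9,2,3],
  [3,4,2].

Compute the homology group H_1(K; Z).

Take the total order 0 < 1 < 2 < 3 < 4 < 5 < 6 < 7 < 8 < 9 on the vertex set. Then K (dimension 2) consists of the simplices:

  0-simplices (10): [0], [1], [2], [3], [4], [5], [6], [7], [8], [9]
  1-simplices (30): (30 of them)
  2-simplices (20): (20 of them)

giving chain groups C_0 ≅ Z^10, C_1 ≅ Z^30, C_2 ≅ Z^20.

The boundary map ∂_1: C_1 → C_0 maps an edge to its endpoints' difference, ∂[p,q] = q − p.
The resulting 10×30 matrix has rank 9, and its Smith normal form has invariant factors (1,1,1,1,1,1,1,1,1).

The boundary map ∂_2: C_2 → C_1 sends each 2-simplex [p,q,r] to [q,r] − [p,r] + [p,q]. For instance
  ∂[0,7,9] = [7,9] − [0,9] + [0,7],
  ∂[2,3,4] = [3,4] − [2,4] + [2,3].
The resulting 30×20 matrix has rank 20, and its Smith normal form has invariant factors (1,1,1,1,1,1,1,1,1,1,1,1,1,1,1,1,1,1,1,2).

From H_k ≅ ker(∂_k) / im(∂_{k+1}) we obtain:

  H_1: rank ker ∂_1 − rank ∂_2 = (30 − 9) − 20 = 1, and ∂_2 has invariant factor 2 > 1, so H_1 = Z ⊕ Z/2.

(K is a triangulation of the Klein bottle.)

H_1 ≅ Z ⊕ Z/2.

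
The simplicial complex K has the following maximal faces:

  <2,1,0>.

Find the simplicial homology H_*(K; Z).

H_0 ≅ Z,  H_1 = 0,  H_2 = 0.

Order the vertices as 0 < 1 < 2. Listing each simplex with vertices in this order, K has dimension 2 with simplices:

  0-simplices (3): [0], [1], [2]
  1-simplices (3): [0,1], [0,2], [1,2]
  2-simplices (1): [0,1,2]

so the chain groups are C_0 ≅ Z^3, C_1 ≅ Z^3, C_2 ≅ Z^1.

The boundary map ∂_1: C_1 → C_0 maps an edge to its endpoints' difference, ∂[p,q] = q − p. For instance
  ∂[0,2] = [2] − [0].
The resulting 3×3 matrix has rank 2, and its Smith normal form has invariant factors (1,1).

Boundary ∂_2: C_2 → C_1 sends each 2-simplex [p,q,r] to [q,r] − [p,r] + [p,q]. For instance
  ∂[0,1,2] = [1,2] − [0,2] + [0,1].
The 3×1 boundary matrix has rank 1 and Smith normal form diag(1).

Computing H_k = (kernel of ∂_k) / (image of ∂_{k+1}):

  H_0: rank C_0 − rank ∂_1 = 3 − 2 = 1, and the invariant factors of ∂_1 are all 1, so H_0 = Z.
  H_1: rank ker ∂_1 − rank ∂_2 = (3 − 2) − 1 = 0, and the invariant factors of ∂_2 are all 1, so H_1 = 0.
  H_2: rank ker ∂_2 − rank ∂_3 = (1 − 1) − 0 = 0, and there is no ∂_3, so H_2 = 0.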